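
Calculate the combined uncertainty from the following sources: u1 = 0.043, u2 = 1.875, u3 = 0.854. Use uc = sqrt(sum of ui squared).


uc = sqrt(0.043^2 + 1.875^2 + 0.854^2)
uc = sqrt(4.24679)
uc = 2.0608

2.0608


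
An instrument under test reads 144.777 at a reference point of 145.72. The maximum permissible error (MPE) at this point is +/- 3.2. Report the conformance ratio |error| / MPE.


e = indication - reference = 144.777 - 145.72 = -0.9430
|e| = 0.9430
ratio = |e| / MPE = 0.9430 / 3.2
ratio = 0.2947

0.2947


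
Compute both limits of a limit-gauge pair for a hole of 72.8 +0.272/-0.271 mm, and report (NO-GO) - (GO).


GO = nominal - lower_tol (smallest hole = maximum material condition)
GO = 72.8 - 0.271 = 72.529
NO-GO = nominal + upper_tol (largest hole = least material condition)
NO-GO = 72.8 + 0.272 = 73.072
spread = NO-GO - GO = 73.072 - 72.529 = 0.5430

0.5430


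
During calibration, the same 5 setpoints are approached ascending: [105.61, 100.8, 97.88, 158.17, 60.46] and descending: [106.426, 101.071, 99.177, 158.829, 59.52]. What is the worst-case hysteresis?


|105.61 - 106.426| = 0.8160
|100.8 - 101.071| = 0.2710
|97.88 - 99.177| = 1.2970
|158.17 - 158.829| = 0.6590
|60.46 - 59.52| = 0.9400
hysteresis = max(diffs) = 1.2970

1.2970


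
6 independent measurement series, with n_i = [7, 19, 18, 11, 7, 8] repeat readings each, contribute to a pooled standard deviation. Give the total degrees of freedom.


nu = sum_i (n_i - 1)
nu = ((7 - 1) + (19 - 1) + (18 - 1) + (11 - 1) + (7 - 1) + (8 - 1))
nu = 6 + 18 + 17 + 10 + 6 + 7
nu = 64

64


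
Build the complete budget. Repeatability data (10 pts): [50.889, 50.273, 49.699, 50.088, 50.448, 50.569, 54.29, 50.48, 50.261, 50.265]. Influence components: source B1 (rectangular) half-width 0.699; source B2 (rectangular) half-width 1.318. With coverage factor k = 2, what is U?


mean = (50.889 + 50.273 + 49.699 + 50.088 + 50.448 + 50.569 + 54.29 + 50.48 + 50.261 + 50.265) / 10 = 50.7262
s = sqrt(sum((x - mean)^2)/(n-1)) = 1.2904281
u_A = s / sqrt(n) = 1.2904281 / sqrt(10) = 0.4080692
u_B1 = 0.699 / sqrt(3) = 0.40356784
u_B2 = 1.318 / sqrt(3) = 0.76094765
uc = sqrt(0.4080692^2 + 0.40356784^2 + 0.76094765^2) = 0.95311531
U = k * uc = 2 * 0.95311531
U = 1.9062

1.9062


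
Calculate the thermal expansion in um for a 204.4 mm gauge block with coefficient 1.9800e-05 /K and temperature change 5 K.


dL = L * alpha * dT
= 204.4 * 1.9800e-05 * 5
= 0.0202356 mm
dL_um = 0.0202356 * 1000 = 20.2356 um

20.2356


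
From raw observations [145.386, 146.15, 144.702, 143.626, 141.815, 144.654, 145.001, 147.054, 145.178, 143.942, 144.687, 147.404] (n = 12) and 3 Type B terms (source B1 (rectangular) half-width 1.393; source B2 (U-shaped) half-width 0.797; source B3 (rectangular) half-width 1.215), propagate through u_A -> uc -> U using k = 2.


mean = (145.386 + 146.15 + 144.702 + 143.626 + 141.815 + 144.654 + 145.001 + 147.054 + 145.178 + 143.942 + 144.687 + 147.404) / 12 = 144.9665833
s = sqrt(sum((x - mean)^2)/(n-1)) = 1.5059237
u_A = s / sqrt(n) = 1.5059237 / sqrt(12) = 0.43472273
u_B1 = 1.393 / sqrt(3) = 0.80424892
u_B2 = 0.797 / sqrt(2) = 0.5635641
u_B3 = 1.215 / sqrt(3) = 0.70148058
uc = sqrt(0.43472273^2 + 0.80424892^2 + 0.5635641^2 + 0.70148058^2) = 1.2827625
U = k * uc = 2 * 1.2827625
U = 2.5655

2.5655


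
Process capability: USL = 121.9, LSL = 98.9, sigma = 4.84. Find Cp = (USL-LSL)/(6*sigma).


Cp = (USL - LSL) / (6 * sigma)
= (121.9 - 98.9) / (6 * 4.84)
= 23.0000 / 29.0400
= 0.7920

0.7920


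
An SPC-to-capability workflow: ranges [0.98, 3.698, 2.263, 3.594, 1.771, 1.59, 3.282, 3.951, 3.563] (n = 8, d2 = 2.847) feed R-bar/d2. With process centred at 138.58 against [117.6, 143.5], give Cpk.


R_bar = (0.98 + 3.698 + 2.263 + 3.594 + 1.771 + 1.59 + 3.282 + 3.951 + 3.563) / 9 = 2.7435556
sigma = R_bar / d2 = 2.7435556 / 2.847 = 0.96366547
Cp = (USL - LSL)/(6*sigma) = (143.5 - 117.6)/(6*0.96366547) = 4.4794
Cpu = (143.5 - 138.58)/(3*0.96366547) = 1.7018
Cpl = (138.58 - 117.6)/(3*0.96366547) = 7.2570
Cpk = min(Cpu, Cpl) = 1.7018

1.7018


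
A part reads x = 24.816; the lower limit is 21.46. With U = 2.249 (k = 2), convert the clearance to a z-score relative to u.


u = U / k = 2.249 / 2 = 1.1245
margin = |LSL - x| = |21.46 - 24.816| = 3.356
z = margin / u = 3.356 / 1.1245
z = 2.9844

2.9844


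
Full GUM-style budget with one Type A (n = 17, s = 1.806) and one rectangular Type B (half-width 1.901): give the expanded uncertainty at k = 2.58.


u_A = s / sqrt(n) = 1.806 / sqrt(17) = 0.43801934
u_B = half_width / sqrt(3) = 1.901 / sqrt(3) = 1.0975429
uc = sqrt(u_A^2 + u_B^2) = sqrt(0.43801934^2 + 1.0975429^2) = 1.1817197
U = k * uc = 2.58 * 1.1817197
U = 3.0488

3.0488


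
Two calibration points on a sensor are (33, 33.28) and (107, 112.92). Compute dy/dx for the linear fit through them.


slope = (y2 - y1) / (x2 - x1)
= (112.92 - 33.28) / (107 - 33)
= 79.6400 / 74
= 1.0762

1.0762


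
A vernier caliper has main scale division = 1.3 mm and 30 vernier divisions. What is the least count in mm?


LC = MSD / n_div
= 1.3 / 30
= 0.0433

0.0433


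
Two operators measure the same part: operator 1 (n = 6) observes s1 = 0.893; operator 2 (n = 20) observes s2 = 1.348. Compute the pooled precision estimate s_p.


s_p = sqrt(((n1-1)*s1^2 + (n2-1)*s2^2) / (n1+n2-2))
numerator = (6-1)*0.893^2 + (20-1)*1.348^2 = 3.987245 + 34.524976 = 38.512221
denominator = 6 + 20 - 2 = 24
s_p^2 = 38.512221 / 24 = 1.6046759
s_p = sqrt(1.6046759) = 1.2668

1.2668


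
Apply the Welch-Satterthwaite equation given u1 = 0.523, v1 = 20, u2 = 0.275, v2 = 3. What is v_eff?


uc = sqrt(u1^2 + u2^2) = sqrt(0.523^2 + 0.275^2) = 0.59089255
v_eff = uc^4 / (u1^4/v1 + u2^4/v2)
= 0.59089255^4 / (0.523^4/20 + 0.275^4/3)
= 0.12190852 / 0.0056472859
v_eff = 21.5871

21.5871


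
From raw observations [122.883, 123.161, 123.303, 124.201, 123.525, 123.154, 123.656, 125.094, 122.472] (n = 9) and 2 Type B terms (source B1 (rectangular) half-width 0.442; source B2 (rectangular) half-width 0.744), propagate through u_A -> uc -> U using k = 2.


mean = (122.883 + 123.161 + 123.303 + 124.201 + 123.525 + 123.154 + 123.656 + 125.094 + 122.472) / 9 = 123.4943333
s = sqrt(sum((x - mean)^2)/(n-1)) = 0.77199644
u_A = s / sqrt(n) = 0.77199644 / sqrt(9) = 0.25733215
u_B1 = 0.442 / sqrt(3) = 0.25518882
u_B2 = 0.744 / sqrt(3) = 0.4295486
uc = sqrt(0.25733215^2 + 0.25518882^2 + 0.4295486^2) = 0.56200816
U = k * uc = 2 * 0.56200816
U = 1.1240

1.1240


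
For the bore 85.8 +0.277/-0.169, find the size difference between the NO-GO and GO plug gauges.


GO = nominal - lower_tol (smallest hole = maximum material condition)
GO = 85.8 - 0.169 = 85.631
NO-GO = nominal + upper_tol (largest hole = least material condition)
NO-GO = 85.8 + 0.277 = 86.077
spread = NO-GO - GO = 86.077 - 85.631 = 0.4460

0.4460


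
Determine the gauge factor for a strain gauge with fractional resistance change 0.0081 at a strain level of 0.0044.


GF = (dR/R) / epsilon
= 0.0081 / 0.0044
= 1.8409

1.8409


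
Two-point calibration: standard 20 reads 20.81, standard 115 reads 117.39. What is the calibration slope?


slope = (y2 - y1) / (x2 - x1)
= (117.39 - 20.81) / (115 - 20)
= 96.5800 / 95
= 1.0166

1.0166


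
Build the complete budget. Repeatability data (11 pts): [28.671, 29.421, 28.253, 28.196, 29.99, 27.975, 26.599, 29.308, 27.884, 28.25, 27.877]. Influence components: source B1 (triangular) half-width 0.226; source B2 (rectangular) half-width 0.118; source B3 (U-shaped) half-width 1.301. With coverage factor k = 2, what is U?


mean = (28.671 + 29.421 + 28.253 + 28.196 + 29.99 + 27.975 + 26.599 + 29.308 + 27.884 + 28.25 + 27.877) / 11 = 28.40218182
s = sqrt(sum((x - mean)^2)/(n-1)) = 0.92293714
u_A = s / sqrt(n) = 0.92293714 / sqrt(11) = 0.27827602
u_B1 = 0.226 / sqrt(6) = 0.092264114
u_B2 = 0.118 / sqrt(3) = 0.068127332
u_B3 = 1.301 / sqrt(2) = 0.91994592
uc = sqrt(0.27827602^2 + 0.092264114^2 + 0.068127332^2 + 0.91994592^2) = 0.96793184
U = k * uc = 2 * 0.96793184
U = 1.9359

1.9359


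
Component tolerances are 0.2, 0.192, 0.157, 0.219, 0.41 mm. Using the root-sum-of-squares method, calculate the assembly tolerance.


RSS = sqrt(0.2^2 + 0.192^2 + 0.157^2 + 0.219^2 + 0.41^2)
= sqrt(0.317574)
= 0.5635

0.5635


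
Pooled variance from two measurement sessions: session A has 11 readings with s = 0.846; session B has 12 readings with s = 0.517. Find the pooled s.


s_p = sqrt(((n1-1)*s1^2 + (n2-1)*s2^2) / (n1+n2-2))
numerator = (11-1)*0.846^2 + (12-1)*0.517^2 = 7.15716 + 2.940179 = 10.097339
denominator = 11 + 12 - 2 = 21
s_p^2 = 10.097339 / 21 = 0.48082567
s_p = sqrt(0.48082567) = 0.6934

0.6934


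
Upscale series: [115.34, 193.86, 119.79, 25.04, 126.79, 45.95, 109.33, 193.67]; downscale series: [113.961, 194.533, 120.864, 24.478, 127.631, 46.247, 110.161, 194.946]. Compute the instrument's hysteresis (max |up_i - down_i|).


|115.34 - 113.961| = 1.3790
|193.86 - 194.533| = 0.6730
|119.79 - 120.864| = 1.0740
|25.04 - 24.478| = 0.5620
|126.79 - 127.631| = 0.8410
|45.95 - 46.247| = 0.2970
|109.33 - 110.161| = 0.8310
|193.67 - 194.946| = 1.2760
hysteresis = max(diffs) = 1.3790

1.3790


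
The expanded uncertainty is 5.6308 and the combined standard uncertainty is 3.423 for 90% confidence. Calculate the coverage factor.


k = U / uc
k = 5.6308 / 3.423
k = 1.645

1.645


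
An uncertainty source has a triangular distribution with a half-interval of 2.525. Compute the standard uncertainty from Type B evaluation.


u_B = half_width / sqrt(6)
u_B = 2.525 / 2.4494897
u_B = 1.0308

1.0308


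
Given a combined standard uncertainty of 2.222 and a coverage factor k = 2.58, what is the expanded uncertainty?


U = k * uc
U = 2.58 * 2.222
U = 5.7328

5.7328


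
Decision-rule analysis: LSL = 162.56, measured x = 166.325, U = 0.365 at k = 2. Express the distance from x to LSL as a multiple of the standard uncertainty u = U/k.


u = U / k = 0.365 / 2 = 0.1825
margin = |LSL - x| = |162.56 - 166.325| = 3.765
z = margin / u = 3.765 / 0.1825
z = 20.6301

20.6301


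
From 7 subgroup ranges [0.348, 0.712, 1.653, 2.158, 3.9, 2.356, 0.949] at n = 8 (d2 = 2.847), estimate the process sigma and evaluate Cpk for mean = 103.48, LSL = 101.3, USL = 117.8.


R_bar = (0.348 + 0.712 + 1.653 + 2.158 + 3.9 + 2.356 + 0.949) / 7 = 1.7251429
sigma = R_bar / d2 = 1.7251429 / 2.847 = 0.60595114
Cp = (USL - LSL)/(6*sigma) = (117.8 - 101.3)/(6*0.60595114) = 4.5383
Cpu = (117.8 - 103.48)/(3*0.60595114) = 7.8774
Cpl = (103.48 - 101.3)/(3*0.60595114) = 1.1992
Cpk = min(Cpu, Cpl) = 1.1992

1.1992


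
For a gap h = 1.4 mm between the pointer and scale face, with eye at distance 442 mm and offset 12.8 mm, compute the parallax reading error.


error = h * offset / d
= 1.4 * 12.8 / 442
= 0.0405

0.0405


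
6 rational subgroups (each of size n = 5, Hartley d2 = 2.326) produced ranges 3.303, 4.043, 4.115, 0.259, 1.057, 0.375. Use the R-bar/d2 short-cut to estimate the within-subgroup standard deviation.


R_bar = (3.303 + 4.043 + 4.115 + 0.259 + 1.057 + 0.375) / 6
R_bar = 13.152 / 6 = 2.192
sigma_hat = R_bar / d2 = 2.192 / 2.326 = 0.9424

0.9424


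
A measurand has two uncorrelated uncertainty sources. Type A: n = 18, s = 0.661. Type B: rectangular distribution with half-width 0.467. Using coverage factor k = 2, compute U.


u_A = s / sqrt(n) = 0.661 / sqrt(18) = 0.15579919
u_B = half_width / sqrt(3) = 0.467 / sqrt(3) = 0.26962258
uc = sqrt(u_A^2 + u_B^2) = sqrt(0.15579919^2 + 0.26962258^2) = 0.31139962
U = k * uc = 2 * 0.31139962
U = 0.6228

0.6228


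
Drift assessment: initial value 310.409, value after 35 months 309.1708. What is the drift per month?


rate = (v2 - v1) / months
= (309.1708 - 310.409) / 35
= -1.2382 / 35
= -0.0354

-0.0354


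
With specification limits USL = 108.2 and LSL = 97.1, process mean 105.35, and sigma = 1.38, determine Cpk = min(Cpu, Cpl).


Cpu = (USL - mean) / (3*sigma) = (108.2 - 105.35) / (3*1.38) = 0.6884
Cpl = (mean - LSL) / (3*sigma) = (105.35 - 97.1) / (3*1.38) = 1.9928
Cpk = min(Cpu, Cpl) = 0.6884

0.6884


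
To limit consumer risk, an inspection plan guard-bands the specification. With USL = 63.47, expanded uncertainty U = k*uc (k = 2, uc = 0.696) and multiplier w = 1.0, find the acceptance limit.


U = k * uc = 2 * 0.696 = 1.392
guard band g = w * U = 1.0 * 1.392 = 1.392
AL = USL - g = 63.47 - 1.392
AL = 62.0780

62.0780


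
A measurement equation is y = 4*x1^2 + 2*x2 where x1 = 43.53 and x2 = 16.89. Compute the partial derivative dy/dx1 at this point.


y = 4*x1^2 + 2*x2
dy/dx1 = 2*4*x1
Evaluate at x1 = 43.53: c1 = 8 * 43.53
c1 = 348.2400

348.2400


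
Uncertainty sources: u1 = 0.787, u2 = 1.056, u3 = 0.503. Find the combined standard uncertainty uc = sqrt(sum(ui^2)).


uc = sqrt(0.787^2 + 1.056^2 + 0.503^2)
uc = sqrt(1.987514)
uc = 1.4098

1.4098


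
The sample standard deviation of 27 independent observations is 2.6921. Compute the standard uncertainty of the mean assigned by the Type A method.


u_A = s / sqrt(n)
u_A = 2.6921 / sqrt(27)
u_A = 2.6921 / 5.1961524
u_A = 0.5181

0.5181


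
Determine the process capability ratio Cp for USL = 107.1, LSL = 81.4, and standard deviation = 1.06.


Cp = (USL - LSL) / (6 * sigma)
= (107.1 - 81.4) / (6 * 1.06)
= 25.7000 / 6.3600
= 4.0409

4.0409


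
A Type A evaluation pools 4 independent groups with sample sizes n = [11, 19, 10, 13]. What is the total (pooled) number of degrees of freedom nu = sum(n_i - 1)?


nu = sum_i (n_i - 1)
nu = ((11 - 1) + (19 - 1) + (10 - 1) + (13 - 1))
nu = 10 + 18 + 9 + 12
nu = 49

49


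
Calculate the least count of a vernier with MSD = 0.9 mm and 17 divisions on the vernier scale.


LC = MSD / n_div
= 0.9 / 17
= 0.0529

0.0529


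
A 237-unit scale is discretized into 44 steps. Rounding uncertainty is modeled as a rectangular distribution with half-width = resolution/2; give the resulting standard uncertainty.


resolution = range / divisions
resolution = 237 / 44 = 5.3863636
u_res = resolution / (2*sqrt(3))
u_res = 5.3863636 / 3.4641016
u_res = 1.5549

1.5549


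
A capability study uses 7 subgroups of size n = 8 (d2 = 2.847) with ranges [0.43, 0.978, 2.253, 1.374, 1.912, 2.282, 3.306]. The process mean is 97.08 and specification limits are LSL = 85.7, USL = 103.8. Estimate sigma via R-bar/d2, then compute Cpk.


R_bar = (0.43 + 0.978 + 2.253 + 1.374 + 1.912 + 2.282 + 3.306) / 7 = 1.7907143
sigma = R_bar / d2 = 1.7907143 / 2.847 = 0.62898289
Cp = (USL - LSL)/(6*sigma) = (103.8 - 85.7)/(6*0.62898289) = 4.7961
Cpu = (103.8 - 97.08)/(3*0.62898289) = 3.5613
Cpl = (97.08 - 85.7)/(3*0.62898289) = 6.0309
Cpk = min(Cpu, Cpl) = 3.5613

3.5613


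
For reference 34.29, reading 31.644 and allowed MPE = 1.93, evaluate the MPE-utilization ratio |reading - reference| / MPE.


e = indication - reference = 31.644 - 34.29 = -2.6460
|e| = 2.6460
ratio = |e| / MPE = 2.6460 / 1.93
ratio = 1.3710

1.3710


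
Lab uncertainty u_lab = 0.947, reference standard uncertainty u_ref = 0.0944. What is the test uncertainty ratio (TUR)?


TUR = u_lab / u_ref
= 0.947 / 0.0944
= 10.0318

10.0318


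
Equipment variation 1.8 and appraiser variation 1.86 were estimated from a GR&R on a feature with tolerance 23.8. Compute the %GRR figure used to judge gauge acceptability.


GRR = sqrt(EV^2 + AV^2) = sqrt(1.8^2 + 1.86^2) = 2.5883586
%GRR = GRR / tol * 100 = 2.5883586 / 23.8 * 100
%GRR = 10.8755

10.8755


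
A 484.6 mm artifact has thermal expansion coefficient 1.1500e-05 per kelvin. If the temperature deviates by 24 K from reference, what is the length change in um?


dL = L * alpha * dT
= 484.6 * 1.1500e-05 * 24
= 0.1337496 mm
dL_um = 0.1337496 * 1000 = 133.7496 um

133.7496


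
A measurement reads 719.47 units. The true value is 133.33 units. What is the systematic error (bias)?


Systematic error = measured - true
= 719.47 - 133.33
= 586.1400

586.1400


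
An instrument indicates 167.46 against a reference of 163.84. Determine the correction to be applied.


Correction = standard - reading
= 163.84 - 167.46
= -3.6200

-3.6200


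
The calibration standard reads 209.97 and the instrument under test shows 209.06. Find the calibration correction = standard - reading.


Correction = standard - reading
= 209.97 - 209.06
= 0.9100

0.9100


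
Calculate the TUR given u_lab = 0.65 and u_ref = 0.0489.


TUR = u_lab / u_ref
= 0.65 / 0.0489
= 13.2924

13.2924


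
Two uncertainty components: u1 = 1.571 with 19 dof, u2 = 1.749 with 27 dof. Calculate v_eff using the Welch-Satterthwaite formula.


uc = sqrt(u1^2 + u2^2) = sqrt(1.571^2 + 1.749^2) = 2.3509662
v_eff = uc^4 / (u1^4/v1 + u2^4/v2)
= 2.3509662^4 / (1.571^4/19 + 1.749^4/27)
= 30.548194 / 0.66716446
v_eff = 45.7881

45.7881


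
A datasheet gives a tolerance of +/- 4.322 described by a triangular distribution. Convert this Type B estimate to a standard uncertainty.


u_B = half_width / sqrt(6)
u_B = 4.322 / 2.4494897
u_B = 1.7644

1.7644


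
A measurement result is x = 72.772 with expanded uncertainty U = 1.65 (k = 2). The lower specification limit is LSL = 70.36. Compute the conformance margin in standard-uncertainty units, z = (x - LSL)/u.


u = U / k = 1.65 / 2 = 0.825
margin = |LSL - x| = |70.36 - 72.772| = 2.412
z = margin / u = 2.412 / 0.825
z = 2.9236

2.9236


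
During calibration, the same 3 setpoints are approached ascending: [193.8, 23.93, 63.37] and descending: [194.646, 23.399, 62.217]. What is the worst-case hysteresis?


|193.8 - 194.646| = 0.8460
|23.93 - 23.399| = 0.5310
|63.37 - 62.217| = 1.1530
hysteresis = max(diffs) = 1.1530

1.1530


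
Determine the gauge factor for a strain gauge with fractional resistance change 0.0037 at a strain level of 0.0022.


GF = (dR/R) / epsilon
= 0.0037 / 0.0022
= 1.6818

1.6818


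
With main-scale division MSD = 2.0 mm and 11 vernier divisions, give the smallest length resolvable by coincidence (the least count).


LC = MSD / n_div
= 2.0 / 11
= 0.1818

0.1818


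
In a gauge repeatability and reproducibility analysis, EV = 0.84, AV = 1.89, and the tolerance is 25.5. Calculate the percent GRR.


GRR = sqrt(EV^2 + AV^2) = sqrt(0.84^2 + 1.89^2) = 2.0682601
%GRR = GRR / tol * 100 = 2.0682601 / 25.5 * 100
%GRR = 8.1108

8.1108


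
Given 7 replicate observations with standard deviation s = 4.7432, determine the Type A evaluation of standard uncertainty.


u_A = s / sqrt(n)
u_A = 4.7432 / sqrt(7)
u_A = 4.7432 / 2.6457513
u_A = 1.7928

1.7928


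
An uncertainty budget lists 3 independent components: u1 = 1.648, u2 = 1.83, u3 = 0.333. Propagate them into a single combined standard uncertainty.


uc = sqrt(1.648^2 + 1.83^2 + 0.333^2)
uc = sqrt(6.175693)
uc = 2.4851

2.4851


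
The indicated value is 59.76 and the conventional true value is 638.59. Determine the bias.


Systematic error = measured - true
= 59.76 - 638.59
= -578.8300

-578.8300


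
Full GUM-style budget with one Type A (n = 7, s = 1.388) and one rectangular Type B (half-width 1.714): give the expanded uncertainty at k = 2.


u_A = s / sqrt(n) = 1.388 / sqrt(7) = 0.52461469
u_B = half_width / sqrt(3) = 1.714 / sqrt(3) = 0.98957836
uc = sqrt(u_A^2 + u_B^2) = sqrt(0.52461469^2 + 0.98957836^2) = 1.1200383
U = k * uc = 2 * 1.1200383
U = 2.2401

2.2401


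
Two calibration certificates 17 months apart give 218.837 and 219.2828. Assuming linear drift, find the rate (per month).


rate = (v2 - v1) / months
= (219.2828 - 218.837) / 17
= 0.4458 / 17
= 0.0262

0.0262


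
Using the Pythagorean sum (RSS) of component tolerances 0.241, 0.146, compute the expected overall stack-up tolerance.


RSS = sqrt(0.241^2 + 0.146^2)
= sqrt(0.079397)
= 0.2818

0.2818


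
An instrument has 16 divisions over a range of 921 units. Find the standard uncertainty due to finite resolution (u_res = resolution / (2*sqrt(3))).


resolution = range / divisions
resolution = 921 / 16 = 57.5625
u_res = resolution / (2*sqrt(3))
u_res = 57.5625 / 3.4641016
u_res = 16.6169

16.6169


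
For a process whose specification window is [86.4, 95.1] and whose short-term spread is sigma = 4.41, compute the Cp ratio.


Cp = (USL - LSL) / (6 * sigma)
= (95.1 - 86.4) / (6 * 4.41)
= 8.7000 / 26.4600
= 0.3288

0.3288


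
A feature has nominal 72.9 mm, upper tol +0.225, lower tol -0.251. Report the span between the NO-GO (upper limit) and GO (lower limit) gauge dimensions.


GO = nominal - lower_tol (smallest hole = maximum material condition)
GO = 72.9 - 0.251 = 72.649
NO-GO = nominal + upper_tol (largest hole = least material condition)
NO-GO = 72.9 + 0.225 = 73.125
spread = NO-GO - GO = 73.125 - 72.649 = 0.4760

0.4760


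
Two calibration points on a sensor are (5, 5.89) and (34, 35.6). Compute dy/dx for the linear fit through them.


slope = (y2 - y1) / (x2 - x1)
= (35.6 - 5.89) / (34 - 5)
= 29.7100 / 29
= 1.0245

1.0245


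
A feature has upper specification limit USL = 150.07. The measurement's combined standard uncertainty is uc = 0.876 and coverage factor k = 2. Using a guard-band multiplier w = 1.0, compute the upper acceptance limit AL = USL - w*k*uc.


U = k * uc = 2 * 0.876 = 1.752
guard band g = w * U = 1.0 * 1.752 = 1.752
AL = USL - g = 150.07 - 1.752
AL = 148.3180

148.3180


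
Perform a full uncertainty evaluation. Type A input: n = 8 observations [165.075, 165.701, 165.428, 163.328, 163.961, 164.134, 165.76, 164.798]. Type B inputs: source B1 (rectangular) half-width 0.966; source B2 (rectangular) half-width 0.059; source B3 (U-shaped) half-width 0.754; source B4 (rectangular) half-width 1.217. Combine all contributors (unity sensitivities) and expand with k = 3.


mean = (165.075 + 165.701 + 165.428 + 163.328 + 163.961 + 164.134 + 165.76 + 164.798) / 8 = 164.773125
s = sqrt(sum((x - mean)^2)/(n-1)) = 0.88736342
u_A = s / sqrt(n) = 0.88736342 / sqrt(8) = 0.31373035
u_B1 = 0.966 / sqrt(3) = 0.55772036
u_B2 = 0.059 / sqrt(3) = 0.034063666
u_B3 = 0.754 / sqrt(2) = 0.53315851
u_B4 = 1.217 / sqrt(3) = 0.70263528
uc = sqrt(0.31373035^2 + 0.55772036^2 + 0.034063666^2 + 0.53315851^2 + 0.70263528^2) = 1.0902263
U = k * uc = 3 * 1.0902263
U = 3.2707

3.2707


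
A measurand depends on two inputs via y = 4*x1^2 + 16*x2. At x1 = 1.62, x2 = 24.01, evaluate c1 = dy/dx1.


y = 4*x1^2 + 16*x2
dy/dx1 = 2*4*x1
Evaluate at x1 = 1.62: c1 = 8 * 1.62
c1 = 12.9600

12.9600


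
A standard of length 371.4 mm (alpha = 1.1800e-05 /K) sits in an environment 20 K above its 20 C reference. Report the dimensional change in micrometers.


dL = L * alpha * dT
= 371.4 * 1.1800e-05 * 20
= 0.0876504 mm
dL_um = 0.0876504 * 1000 = 87.6504 um

87.6504


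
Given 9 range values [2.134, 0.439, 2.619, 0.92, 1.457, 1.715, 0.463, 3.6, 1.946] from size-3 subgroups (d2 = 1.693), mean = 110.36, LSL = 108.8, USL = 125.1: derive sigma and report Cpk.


R_bar = (2.134 + 0.439 + 2.619 + 0.92 + 1.457 + 1.715 + 0.463 + 3.6 + 1.946) / 9 = 1.6992222
sigma = R_bar / d2 = 1.6992222 / 1.693 = 1.0036753
Cp = (USL - LSL)/(6*sigma) = (125.1 - 108.8)/(6*1.0036753) = 2.7067
Cpu = (125.1 - 110.36)/(3*1.0036753) = 4.8953
Cpl = (110.36 - 108.8)/(3*1.0036753) = 0.5181
Cpk = min(Cpu, Cpl) = 0.5181

0.5181


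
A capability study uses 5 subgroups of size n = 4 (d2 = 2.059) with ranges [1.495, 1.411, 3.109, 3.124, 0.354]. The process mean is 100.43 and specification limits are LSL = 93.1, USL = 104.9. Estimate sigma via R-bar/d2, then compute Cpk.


R_bar = (1.495 + 1.411 + 3.109 + 3.124 + 0.354) / 5 = 1.8986
sigma = R_bar / d2 = 1.8986 / 2.059 = 0.92209811
Cp = (USL - LSL)/(6*sigma) = (104.9 - 93.1)/(6*0.92209811) = 2.1328
Cpu = (104.9 - 100.43)/(3*0.92209811) = 1.6159
Cpl = (100.43 - 93.1)/(3*0.92209811) = 2.6498
Cpk = min(Cpu, Cpl) = 1.6159

1.6159


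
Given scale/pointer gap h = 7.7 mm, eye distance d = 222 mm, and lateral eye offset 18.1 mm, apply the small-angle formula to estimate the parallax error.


error = h * offset / d
= 7.7 * 18.1 / 222
= 0.6278

0.6278


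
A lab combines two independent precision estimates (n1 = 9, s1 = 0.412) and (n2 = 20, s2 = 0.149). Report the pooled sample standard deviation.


s_p = sqrt(((n1-1)*s1^2 + (n2-1)*s2^2) / (n1+n2-2))
numerator = (9-1)*0.412^2 + (20-1)*0.149^2 = 1.357952 + 0.421819 = 1.779771
denominator = 9 + 20 - 2 = 27
s_p^2 = 1.779771 / 27 = 0.065917444
s_p = sqrt(0.065917444) = 0.2567

0.2567


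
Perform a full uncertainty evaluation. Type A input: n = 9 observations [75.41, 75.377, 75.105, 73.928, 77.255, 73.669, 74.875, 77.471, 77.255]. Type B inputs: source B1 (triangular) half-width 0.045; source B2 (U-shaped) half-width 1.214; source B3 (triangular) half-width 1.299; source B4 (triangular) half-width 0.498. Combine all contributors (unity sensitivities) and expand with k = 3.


mean = (75.41 + 75.377 + 75.105 + 73.928 + 77.255 + 73.669 + 74.875 + 77.471 + 77.255) / 9 = 75.59388889
s = sqrt(sum((x - mean)^2)/(n-1)) = 1.4299991
u_A = s / sqrt(n) = 1.4299991 / sqrt(9) = 0.47666637
u_B1 = 0.045 / sqrt(6) = 0.018371173
u_B2 = 1.214 / sqrt(2) = 0.85842763
u_B3 = 1.299 / sqrt(6) = 0.53031453
u_B4 = 0.498 / sqrt(6) = 0.20330765
uc = sqrt(0.47666637^2 + 0.018371173^2 + 0.85842763^2 + 0.53031453^2 + 0.20330765^2) = 1.1344663
U = k * uc = 3 * 1.1344663
U = 3.4034

3.4034


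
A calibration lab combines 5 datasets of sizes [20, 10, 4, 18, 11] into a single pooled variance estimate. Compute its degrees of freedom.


nu = sum_i (n_i - 1)
nu = ((20 - 1) + (10 - 1) + (4 - 1) + (18 - 1) + (11 - 1))
nu = 19 + 9 + 3 + 17 + 10
nu = 58

58


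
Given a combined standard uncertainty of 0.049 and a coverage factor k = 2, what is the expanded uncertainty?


U = k * uc
U = 2 * 0.049
U = 0.0980

0.0980


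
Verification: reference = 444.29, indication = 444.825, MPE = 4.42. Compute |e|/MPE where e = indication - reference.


e = indication - reference = 444.825 - 444.29 = 0.5350
|e| = 0.5350
ratio = |e| / MPE = 0.5350 / 4.42
ratio = 0.1210

0.1210


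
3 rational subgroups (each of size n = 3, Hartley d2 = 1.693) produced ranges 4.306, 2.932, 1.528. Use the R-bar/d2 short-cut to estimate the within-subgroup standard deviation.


R_bar = (4.306 + 2.932 + 1.528) / 3
R_bar = 8.766 / 3 = 2.922
sigma_hat = R_bar / d2 = 2.922 / 1.693 = 1.7259

1.7259


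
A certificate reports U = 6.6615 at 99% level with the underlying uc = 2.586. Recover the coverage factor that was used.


k = U / uc
k = 6.6615 / 2.586
k = 2.576

2.576


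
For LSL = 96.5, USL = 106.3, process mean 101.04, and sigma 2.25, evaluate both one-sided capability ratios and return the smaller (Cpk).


Cpu = (USL - mean) / (3*sigma) = (106.3 - 101.04) / (3*2.25) = 0.7793
Cpl = (mean - LSL) / (3*sigma) = (101.04 - 96.5) / (3*2.25) = 0.6726
Cpk = min(Cpu, Cpl) = 0.6726

0.6726


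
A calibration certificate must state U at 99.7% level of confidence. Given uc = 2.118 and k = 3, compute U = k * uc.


U = k * uc
U = 3 * 2.118
U = 6.3540

6.3540


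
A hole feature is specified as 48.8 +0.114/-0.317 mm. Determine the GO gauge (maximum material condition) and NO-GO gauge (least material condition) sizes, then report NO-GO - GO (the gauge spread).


GO = nominal - lower_tol (smallest hole = maximum material condition)
GO = 48.8 - 0.317 = 48.483
NO-GO = nominal + upper_tol (largest hole = least material condition)
NO-GO = 48.8 + 0.114 = 48.914
spread = NO-GO - GO = 48.914 - 48.483 = 0.4310

0.4310


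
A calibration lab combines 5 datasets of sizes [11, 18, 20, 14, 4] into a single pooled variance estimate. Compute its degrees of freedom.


nu = sum_i (n_i - 1)
nu = ((11 - 1) + (18 - 1) + (20 - 1) + (14 - 1) + (4 - 1))
nu = 10 + 17 + 19 + 13 + 3
nu = 62

62


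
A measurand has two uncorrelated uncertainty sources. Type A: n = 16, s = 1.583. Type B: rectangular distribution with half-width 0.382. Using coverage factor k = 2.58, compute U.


u_A = s / sqrt(n) = 1.583 / sqrt(16) = 0.39575
u_B = half_width / sqrt(3) = 0.382 / sqrt(3) = 0.2205478
uc = sqrt(u_A^2 + u_B^2) = sqrt(0.39575^2 + 0.2205478^2) = 0.45305562
U = k * uc = 2.58 * 0.45305562
U = 1.1689

1.1689


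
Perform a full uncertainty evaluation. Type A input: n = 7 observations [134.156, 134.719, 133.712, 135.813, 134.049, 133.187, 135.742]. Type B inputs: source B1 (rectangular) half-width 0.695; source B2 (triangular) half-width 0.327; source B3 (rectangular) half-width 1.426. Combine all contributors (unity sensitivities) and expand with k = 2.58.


mean = (134.156 + 134.719 + 133.712 + 135.813 + 134.049 + 133.187 + 135.742) / 7 = 134.4825714
s = sqrt(sum((x - mean)^2)/(n-1)) = 0.99824994
u_A = s / sqrt(n) = 0.99824994 / sqrt(7) = 0.37730301
u_B1 = 0.695 / sqrt(3) = 0.40125844
u_B2 = 0.327 / sqrt(6) = 0.13349719
u_B3 = 1.426 / sqrt(3) = 0.82330148
uc = sqrt(0.37730301^2 + 0.40125844^2 + 0.13349719^2 + 0.82330148^2) = 0.99950624
U = k * uc = 2.58 * 0.99950624
U = 2.5787

2.5787


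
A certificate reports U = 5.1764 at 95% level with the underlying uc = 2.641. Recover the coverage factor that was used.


k = U / uc
k = 5.1764 / 2.641
k = 1.96

1.96


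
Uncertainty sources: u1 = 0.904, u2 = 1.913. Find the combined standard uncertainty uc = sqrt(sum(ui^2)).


uc = sqrt(0.904^2 + 1.913^2)
uc = sqrt(4.476785)
uc = 2.1158

2.1158


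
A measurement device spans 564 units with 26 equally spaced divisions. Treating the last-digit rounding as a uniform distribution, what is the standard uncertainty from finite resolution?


resolution = range / divisions
resolution = 564 / 26 = 21.692308
u_res = resolution / (2*sqrt(3))
u_res = 21.692308 / 3.4641016
u_res = 6.2620

6.2620


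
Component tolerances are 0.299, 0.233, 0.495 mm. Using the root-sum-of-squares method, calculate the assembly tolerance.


RSS = sqrt(0.299^2 + 0.233^2 + 0.495^2)
= sqrt(0.388715)
= 0.6235

0.6235


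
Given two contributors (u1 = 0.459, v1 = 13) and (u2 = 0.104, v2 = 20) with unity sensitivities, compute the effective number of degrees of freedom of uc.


uc = sqrt(u1^2 + u2^2) = sqrt(0.459^2 + 0.104^2) = 0.47063468
v_eff = uc^4 / (u1^4/v1 + u2^4/v2)
= 0.47063468^4 / (0.459^4/13 + 0.104^4/20)
= 0.049060922 / 0.0034201942
v_eff = 14.3445

14.3445


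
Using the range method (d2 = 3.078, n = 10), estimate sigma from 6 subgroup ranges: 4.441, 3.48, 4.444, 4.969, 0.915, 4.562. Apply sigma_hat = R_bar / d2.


R_bar = (4.441 + 3.48 + 4.444 + 4.969 + 0.915 + 4.562) / 6
R_bar = 22.811 / 6 = 3.8018333
sigma_hat = R_bar / d2 = 3.8018333 / 3.078 = 1.2352

1.2352


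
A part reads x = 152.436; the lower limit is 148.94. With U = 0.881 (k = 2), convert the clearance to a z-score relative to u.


u = U / k = 0.881 / 2 = 0.4405
margin = |LSL - x| = |148.94 - 152.436| = 3.496
z = margin / u = 3.496 / 0.4405
z = 7.9364

7.9364


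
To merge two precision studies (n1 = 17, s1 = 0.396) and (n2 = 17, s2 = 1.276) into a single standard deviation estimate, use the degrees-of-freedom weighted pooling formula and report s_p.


s_p = sqrt(((n1-1)*s1^2 + (n2-1)*s2^2) / (n1+n2-2))
numerator = (17-1)*0.396^2 + (17-1)*1.276^2 = 2.509056 + 26.050816 = 28.559872
denominator = 17 + 17 - 2 = 32
s_p^2 = 28.559872 / 32 = 0.892496
s_p = sqrt(0.892496) = 0.9447

0.9447


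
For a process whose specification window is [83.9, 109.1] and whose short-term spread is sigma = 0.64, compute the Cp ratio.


Cp = (USL - LSL) / (6 * sigma)
= (109.1 - 83.9) / (6 * 0.64)
= 25.2000 / 3.8400
= 6.5625

6.5625


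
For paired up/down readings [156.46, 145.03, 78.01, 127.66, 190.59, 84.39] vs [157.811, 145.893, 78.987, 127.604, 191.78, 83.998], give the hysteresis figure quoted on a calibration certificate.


|156.46 - 157.811| = 1.3510
|145.03 - 145.893| = 0.8630
|78.01 - 78.987| = 0.9770
|127.66 - 127.604| = 0.0560
|190.59 - 191.78| = 1.1900
|84.39 - 83.998| = 0.3920
hysteresis = max(diffs) = 1.3510

1.3510


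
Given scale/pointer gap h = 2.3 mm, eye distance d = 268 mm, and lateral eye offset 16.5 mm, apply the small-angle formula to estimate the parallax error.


error = h * offset / d
= 2.3 * 16.5 / 268
= 0.1416

0.1416


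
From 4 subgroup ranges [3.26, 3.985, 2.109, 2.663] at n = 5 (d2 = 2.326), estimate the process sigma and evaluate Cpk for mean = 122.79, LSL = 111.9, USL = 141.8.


R_bar = (3.26 + 3.985 + 2.109 + 2.663) / 4 = 3.00425
sigma = R_bar / d2 = 3.00425 / 2.326 = 1.291595
Cp = (USL - LSL)/(6*sigma) = (141.8 - 111.9)/(6*1.291595) = 3.8583
Cpu = (141.8 - 122.79)/(3*1.291595) = 4.9061
Cpl = (122.79 - 111.9)/(3*1.291595) = 2.8105
Cpk = min(Cpu, Cpl) = 2.8105

2.8105


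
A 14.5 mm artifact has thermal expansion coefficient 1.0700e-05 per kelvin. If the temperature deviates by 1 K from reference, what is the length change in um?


dL = L * alpha * dT
= 14.5 * 1.0700e-05 * 1
= 1.5510000e-04 mm
dL_um = 1.5510000e-04 * 1000 = 0.1551 um

0.1551


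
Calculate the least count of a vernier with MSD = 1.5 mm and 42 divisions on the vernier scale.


LC = MSD / n_div
= 1.5 / 42
= 0.0357

0.0357


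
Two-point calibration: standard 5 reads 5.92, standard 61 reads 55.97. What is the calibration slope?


slope = (y2 - y1) / (x2 - x1)
= (55.97 - 5.92) / (61 - 5)
= 50.0500 / 56
= 0.8937

0.8937


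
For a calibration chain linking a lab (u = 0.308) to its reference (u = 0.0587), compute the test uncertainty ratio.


TUR = u_lab / u_ref
= 0.308 / 0.0587
= 5.2470

5.2470


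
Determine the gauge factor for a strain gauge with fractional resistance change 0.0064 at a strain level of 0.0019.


GF = (dR/R) / epsilon
= 0.0064 / 0.0019
= 3.3684

3.3684


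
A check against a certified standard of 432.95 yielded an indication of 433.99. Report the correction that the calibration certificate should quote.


Correction = standard - reading
= 432.95 - 433.99
= -1.0400

-1.0400


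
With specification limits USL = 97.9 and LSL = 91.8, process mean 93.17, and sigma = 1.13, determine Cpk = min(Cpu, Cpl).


Cpu = (USL - mean) / (3*sigma) = (97.9 - 93.17) / (3*1.13) = 1.3953
Cpl = (mean - LSL) / (3*sigma) = (93.17 - 91.8) / (3*1.13) = 0.4041
Cpk = min(Cpu, Cpl) = 0.4041

0.4041


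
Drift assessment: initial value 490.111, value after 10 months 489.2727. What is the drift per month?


rate = (v2 - v1) / months
= (489.2727 - 490.111) / 10
= -0.8383 / 10
= -0.0838

-0.0838


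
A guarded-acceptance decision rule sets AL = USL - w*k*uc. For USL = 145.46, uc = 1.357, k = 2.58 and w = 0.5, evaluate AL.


U = k * uc = 2.58 * 1.357 = 3.50106
guard band g = w * U = 0.5 * 3.50106 = 1.75053
AL = USL - g = 145.46 - 1.75053
AL = 143.7095

143.7095


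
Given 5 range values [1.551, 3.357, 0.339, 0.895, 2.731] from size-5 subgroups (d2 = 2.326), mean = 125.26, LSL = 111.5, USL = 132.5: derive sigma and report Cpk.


R_bar = (1.551 + 3.357 + 0.339 + 0.895 + 2.731) / 5 = 1.7746
sigma = R_bar / d2 = 1.7746 / 2.326 = 0.76294067
Cp = (USL - LSL)/(6*sigma) = (132.5 - 111.5)/(6*0.76294067) = 4.5875
Cpu = (132.5 - 125.26)/(3*0.76294067) = 3.1632
Cpl = (125.26 - 111.5)/(3*0.76294067) = 6.0118
Cpk = min(Cpu, Cpl) = 3.1632

3.1632


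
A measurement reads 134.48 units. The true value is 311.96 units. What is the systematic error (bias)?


Systematic error = measured - true
= 134.48 - 311.96
= -177.4800

-177.4800


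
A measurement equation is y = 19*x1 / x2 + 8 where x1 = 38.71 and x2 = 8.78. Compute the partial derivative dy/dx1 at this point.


y = 19*x1 / x2 + 8
dy/dx1 = 19/x2
Evaluate at x2 = 8.78: c1 = 19 / 8.78
c1 = 2.1640

2.1640


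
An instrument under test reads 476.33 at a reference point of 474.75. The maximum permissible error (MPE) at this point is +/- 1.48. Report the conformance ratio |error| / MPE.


e = indication - reference = 476.33 - 474.75 = 1.5800
|e| = 1.5800
ratio = |e| / MPE = 1.5800 / 1.48
ratio = 1.0676

1.0676


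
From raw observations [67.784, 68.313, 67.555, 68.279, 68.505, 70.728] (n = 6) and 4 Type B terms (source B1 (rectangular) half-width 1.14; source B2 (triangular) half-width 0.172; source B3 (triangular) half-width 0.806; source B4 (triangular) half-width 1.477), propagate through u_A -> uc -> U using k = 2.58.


mean = (67.784 + 68.313 + 67.555 + 68.279 + 68.505 + 70.728) / 6 = 68.52733333
s = sqrt(sum((x - mean)^2)/(n-1)) = 1.1356951
u_A = s / sqrt(n) = 1.1356951 / sqrt(6) = 0.46364558
u_B1 = 1.14 / sqrt(3) = 0.65817931
u_B2 = 0.172 / sqrt(6) = 0.070218706
u_B3 = 0.806 / sqrt(6) = 0.32904812
u_B4 = 1.477 / sqrt(6) = 0.60298273
uc = sqrt(0.46364558^2 + 0.65817931^2 + 0.070218706^2 + 0.32904812^2 + 0.60298273^2) = 1.0606407
U = k * uc = 2.58 * 1.0606407
U = 2.7365

2.7365


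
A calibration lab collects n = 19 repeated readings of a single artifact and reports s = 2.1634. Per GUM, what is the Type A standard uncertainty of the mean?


u_A = s / sqrt(n)
u_A = 2.1634 / sqrt(19)
u_A = 2.1634 / 4.3588989
u_A = 0.4963

0.4963


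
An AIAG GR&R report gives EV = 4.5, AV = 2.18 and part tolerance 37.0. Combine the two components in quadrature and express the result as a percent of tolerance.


GRR = sqrt(EV^2 + AV^2) = sqrt(4.5^2 + 2.18^2) = 5.00024
%GRR = GRR / tol * 100 = 5.00024 / 37.0 * 100
%GRR = 13.5142

13.5142


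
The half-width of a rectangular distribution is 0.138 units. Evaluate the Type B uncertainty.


u_B = half_width / sqrt(3)
u_B = 0.138 / 1.7320508
u_B = 0.0797

0.0797


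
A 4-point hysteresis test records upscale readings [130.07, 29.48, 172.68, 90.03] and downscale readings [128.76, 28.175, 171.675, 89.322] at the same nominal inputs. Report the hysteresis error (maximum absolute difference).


|130.07 - 128.76| = 1.3100
|29.48 - 28.175| = 1.3050
|172.68 - 171.675| = 1.0050
|90.03 - 89.322| = 0.7080
hysteresis = max(diffs) = 1.3100

1.3100


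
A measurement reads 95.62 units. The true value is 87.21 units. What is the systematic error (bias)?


Systematic error = measured - true
= 95.62 - 87.21
= 8.4100

8.4100


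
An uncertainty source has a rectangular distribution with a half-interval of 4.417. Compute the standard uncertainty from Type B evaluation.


u_B = half_width / sqrt(3)
u_B = 4.417 / 1.7320508
u_B = 2.5502

2.5502


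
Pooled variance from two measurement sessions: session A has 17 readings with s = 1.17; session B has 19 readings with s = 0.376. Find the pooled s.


s_p = sqrt(((n1-1)*s1^2 + (n2-1)*s2^2) / (n1+n2-2))
numerator = (17-1)*1.17^2 + (19-1)*0.376^2 = 21.9024 + 2.544768 = 24.447168
denominator = 17 + 19 - 2 = 34
s_p^2 = 24.447168 / 34 = 0.71903435
s_p = sqrt(0.71903435) = 0.8480

0.8480


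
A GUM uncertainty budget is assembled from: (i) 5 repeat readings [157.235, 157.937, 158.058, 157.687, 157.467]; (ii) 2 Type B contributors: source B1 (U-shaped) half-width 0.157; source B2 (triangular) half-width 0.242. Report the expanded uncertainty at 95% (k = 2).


mean = (157.235 + 157.937 + 158.058 + 157.687 + 157.467) / 5 = 157.6768
s = sqrt(sum((x - mean)^2)/(n-1)) = 0.33627548
u_A = s / sqrt(n) = 0.33627548 / sqrt(5) = 0.15038697
u_B1 = 0.157 / sqrt(2) = 0.11101576
u_B2 = 0.242 / sqrt(6) = 0.098796086
uc = sqrt(0.15038697^2 + 0.11101576^2 + 0.098796086^2) = 0.21142707
U = k * uc = 2 * 0.21142707
U = 0.4229

0.4229


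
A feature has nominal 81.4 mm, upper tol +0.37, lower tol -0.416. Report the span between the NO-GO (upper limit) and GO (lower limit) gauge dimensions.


GO = nominal - lower_tol (smallest hole = maximum material condition)
GO = 81.4 - 0.416 = 80.984
NO-GO = nominal + upper_tol (largest hole = least material condition)
NO-GO = 81.4 + 0.37 = 81.77
spread = NO-GO - GO = 81.77 - 80.984 = 0.7860

0.7860


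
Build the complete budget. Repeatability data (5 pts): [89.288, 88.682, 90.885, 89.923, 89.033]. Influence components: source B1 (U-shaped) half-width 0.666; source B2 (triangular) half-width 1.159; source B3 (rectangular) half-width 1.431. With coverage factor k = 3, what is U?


mean = (89.288 + 88.682 + 90.885 + 89.923 + 89.033) / 5 = 89.5622
s = sqrt(sum((x - mean)^2)/(n-1)) = 0.86746279
u_A = s / sqrt(n) = 0.86746279 / sqrt(5) = 0.38794115
u_B1 = 0.666 / sqrt(2) = 0.47093312
u_B2 = 1.159 / sqrt(6) = 0.47315977
u_B3 = 1.431 / sqrt(3) = 0.82618824
uc = sqrt(0.38794115^2 + 0.47093312^2 + 0.47315977^2 + 0.82618824^2) = 1.1308154
U = k * uc = 3 * 1.1308154
U = 3.3924

3.3924
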